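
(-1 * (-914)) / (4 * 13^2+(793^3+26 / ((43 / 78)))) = 0.00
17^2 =289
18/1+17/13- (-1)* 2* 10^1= 511/13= 39.31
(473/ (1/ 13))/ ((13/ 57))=26961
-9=-9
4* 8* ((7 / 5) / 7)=32 / 5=6.40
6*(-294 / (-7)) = 252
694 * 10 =6940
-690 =-690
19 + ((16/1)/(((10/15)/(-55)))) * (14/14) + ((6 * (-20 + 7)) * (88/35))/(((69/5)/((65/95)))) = -4009503/3059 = -1310.72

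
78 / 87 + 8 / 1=258 / 29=8.90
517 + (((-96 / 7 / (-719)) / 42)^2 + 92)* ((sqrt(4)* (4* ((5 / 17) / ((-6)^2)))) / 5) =10934488241933 / 21100797137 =518.20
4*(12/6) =8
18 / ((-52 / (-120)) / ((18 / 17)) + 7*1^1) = 9720 / 4001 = 2.43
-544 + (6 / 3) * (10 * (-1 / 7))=-3828 / 7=-546.86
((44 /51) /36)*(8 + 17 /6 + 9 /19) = 14179 /52326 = 0.27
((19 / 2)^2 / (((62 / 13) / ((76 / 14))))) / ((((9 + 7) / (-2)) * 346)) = -89167 / 2402624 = -0.04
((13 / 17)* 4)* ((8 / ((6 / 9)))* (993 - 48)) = 589680 / 17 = 34687.06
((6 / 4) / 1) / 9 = 1 / 6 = 0.17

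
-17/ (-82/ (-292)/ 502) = -1245964/ 41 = -30389.37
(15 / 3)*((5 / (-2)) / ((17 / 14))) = -175 / 17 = -10.29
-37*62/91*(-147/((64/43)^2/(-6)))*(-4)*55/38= 7348582395/126464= 58108.10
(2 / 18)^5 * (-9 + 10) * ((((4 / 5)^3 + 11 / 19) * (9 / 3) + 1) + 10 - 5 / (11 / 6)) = 301628 / 1542655125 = 0.00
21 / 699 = 0.03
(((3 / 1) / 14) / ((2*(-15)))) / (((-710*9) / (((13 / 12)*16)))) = 13 / 670950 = 0.00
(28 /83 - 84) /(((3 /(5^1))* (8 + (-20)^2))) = -0.34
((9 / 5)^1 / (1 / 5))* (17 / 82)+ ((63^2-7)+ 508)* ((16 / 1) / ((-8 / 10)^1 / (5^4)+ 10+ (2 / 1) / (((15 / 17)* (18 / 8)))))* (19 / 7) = 4701372787791 / 266520254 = 17639.83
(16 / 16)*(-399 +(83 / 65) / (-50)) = -1296833 / 3250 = -399.03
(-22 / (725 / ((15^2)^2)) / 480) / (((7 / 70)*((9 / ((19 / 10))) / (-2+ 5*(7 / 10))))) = -10.13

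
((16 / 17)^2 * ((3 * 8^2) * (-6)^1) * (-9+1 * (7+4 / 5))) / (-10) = -884736 / 7225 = -122.45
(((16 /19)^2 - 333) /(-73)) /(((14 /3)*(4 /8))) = 359871 /184471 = 1.95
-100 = -100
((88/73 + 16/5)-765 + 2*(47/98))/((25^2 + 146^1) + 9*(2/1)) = -13586078/14111265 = -0.96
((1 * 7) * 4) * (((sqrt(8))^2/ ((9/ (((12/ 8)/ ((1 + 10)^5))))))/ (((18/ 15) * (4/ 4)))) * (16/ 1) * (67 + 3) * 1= 313600/ 1449459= 0.22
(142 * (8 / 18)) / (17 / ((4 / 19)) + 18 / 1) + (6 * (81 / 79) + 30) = 130792 / 3555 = 36.79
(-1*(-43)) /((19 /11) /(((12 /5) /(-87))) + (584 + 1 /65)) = 122980 /1491209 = 0.08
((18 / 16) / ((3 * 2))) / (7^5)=3 / 268912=0.00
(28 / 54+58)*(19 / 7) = 30020 / 189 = 158.84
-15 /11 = -1.36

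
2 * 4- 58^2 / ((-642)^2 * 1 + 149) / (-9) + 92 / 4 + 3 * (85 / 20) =649406431 / 14843268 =43.75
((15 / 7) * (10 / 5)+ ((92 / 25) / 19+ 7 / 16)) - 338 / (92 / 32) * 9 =-1288658883 / 1223600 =-1053.17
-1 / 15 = -0.07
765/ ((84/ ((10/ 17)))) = 75/ 14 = 5.36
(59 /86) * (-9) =-531 /86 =-6.17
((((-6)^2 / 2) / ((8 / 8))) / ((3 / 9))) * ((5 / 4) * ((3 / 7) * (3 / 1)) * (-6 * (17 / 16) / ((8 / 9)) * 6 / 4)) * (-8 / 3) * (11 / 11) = 2489.67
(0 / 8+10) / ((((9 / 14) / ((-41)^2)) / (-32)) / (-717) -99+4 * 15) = -359976064 / 1403906649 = -0.26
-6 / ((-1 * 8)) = 3 / 4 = 0.75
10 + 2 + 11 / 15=191 / 15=12.73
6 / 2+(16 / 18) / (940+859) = 48581 / 16191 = 3.00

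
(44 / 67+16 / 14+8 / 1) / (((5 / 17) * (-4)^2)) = 19533 / 9380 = 2.08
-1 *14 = -14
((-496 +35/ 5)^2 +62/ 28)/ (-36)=-6642.31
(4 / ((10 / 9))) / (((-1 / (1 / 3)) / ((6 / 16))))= -9 / 20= -0.45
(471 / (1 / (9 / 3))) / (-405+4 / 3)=-4239 / 1211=-3.50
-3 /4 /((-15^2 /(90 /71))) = 3 /710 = 0.00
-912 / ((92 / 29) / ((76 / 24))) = -20938 / 23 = -910.35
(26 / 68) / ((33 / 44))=26 / 51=0.51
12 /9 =4 /3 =1.33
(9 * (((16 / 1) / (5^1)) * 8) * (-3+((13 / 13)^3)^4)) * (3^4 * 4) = -746496 / 5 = -149299.20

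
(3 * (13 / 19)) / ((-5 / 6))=-234 / 95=-2.46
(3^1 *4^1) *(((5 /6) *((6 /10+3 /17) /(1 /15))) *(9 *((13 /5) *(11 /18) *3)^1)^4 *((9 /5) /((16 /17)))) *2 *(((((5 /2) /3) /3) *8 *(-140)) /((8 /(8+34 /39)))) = -104122335147831 /200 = -520611675739.16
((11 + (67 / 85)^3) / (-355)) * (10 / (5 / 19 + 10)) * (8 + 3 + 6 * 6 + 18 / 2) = -5005153888 / 2834186875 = -1.77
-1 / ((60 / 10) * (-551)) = 1 / 3306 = 0.00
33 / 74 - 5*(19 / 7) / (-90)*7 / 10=3673 / 6660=0.55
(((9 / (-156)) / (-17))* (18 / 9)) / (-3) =-1 / 442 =-0.00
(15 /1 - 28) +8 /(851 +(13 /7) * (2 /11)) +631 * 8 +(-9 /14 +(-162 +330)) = 4774430273 /917742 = 5202.37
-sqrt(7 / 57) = -sqrt(399) / 57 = -0.35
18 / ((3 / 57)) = 342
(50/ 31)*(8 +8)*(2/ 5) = 320/ 31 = 10.32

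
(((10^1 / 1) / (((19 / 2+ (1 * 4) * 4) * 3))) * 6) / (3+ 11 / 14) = 0.21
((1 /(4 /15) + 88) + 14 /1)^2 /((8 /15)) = 2683935 /128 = 20968.24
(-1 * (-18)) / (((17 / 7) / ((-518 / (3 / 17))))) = -21756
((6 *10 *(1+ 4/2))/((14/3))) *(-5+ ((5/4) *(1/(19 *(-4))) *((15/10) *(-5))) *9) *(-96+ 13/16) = 486255825/34048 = 14281.48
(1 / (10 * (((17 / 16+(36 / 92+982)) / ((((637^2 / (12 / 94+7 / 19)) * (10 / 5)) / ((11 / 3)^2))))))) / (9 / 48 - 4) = -3.25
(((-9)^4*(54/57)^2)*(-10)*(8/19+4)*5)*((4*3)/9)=-1735570.55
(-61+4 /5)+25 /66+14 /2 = -17431 /330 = -52.82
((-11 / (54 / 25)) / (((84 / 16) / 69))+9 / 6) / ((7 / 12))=-112.17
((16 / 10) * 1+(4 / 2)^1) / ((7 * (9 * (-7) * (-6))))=1 / 735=0.00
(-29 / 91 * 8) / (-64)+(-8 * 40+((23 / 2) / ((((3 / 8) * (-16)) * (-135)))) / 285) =-26886056489 / 84029400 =-319.96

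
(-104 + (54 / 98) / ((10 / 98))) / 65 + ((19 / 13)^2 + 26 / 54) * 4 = 1021357 / 114075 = 8.95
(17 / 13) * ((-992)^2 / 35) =16729088 / 455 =36767.23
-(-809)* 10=8090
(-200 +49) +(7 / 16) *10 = -1173 / 8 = -146.62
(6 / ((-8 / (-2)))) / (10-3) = 3 / 14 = 0.21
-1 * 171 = -171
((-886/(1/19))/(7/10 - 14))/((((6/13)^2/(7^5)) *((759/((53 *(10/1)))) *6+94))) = 973407.47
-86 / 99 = -0.87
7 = 7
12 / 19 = 0.63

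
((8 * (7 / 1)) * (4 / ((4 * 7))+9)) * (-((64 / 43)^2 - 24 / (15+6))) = -7106560 / 12943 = -549.07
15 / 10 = 3 / 2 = 1.50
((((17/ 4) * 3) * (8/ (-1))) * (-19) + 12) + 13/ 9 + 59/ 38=667925/ 342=1953.00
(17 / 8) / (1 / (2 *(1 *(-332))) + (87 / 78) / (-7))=-128401 / 9719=-13.21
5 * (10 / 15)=10 / 3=3.33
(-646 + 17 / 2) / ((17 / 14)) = -525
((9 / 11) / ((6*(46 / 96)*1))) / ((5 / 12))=864 / 1265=0.68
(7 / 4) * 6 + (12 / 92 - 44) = -1535 / 46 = -33.37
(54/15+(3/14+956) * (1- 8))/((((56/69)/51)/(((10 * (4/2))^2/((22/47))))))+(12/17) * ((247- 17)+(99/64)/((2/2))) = -359240950.42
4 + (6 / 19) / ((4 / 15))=197 / 38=5.18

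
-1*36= -36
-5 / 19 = -0.26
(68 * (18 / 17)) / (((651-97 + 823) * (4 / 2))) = 0.03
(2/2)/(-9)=-1/9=-0.11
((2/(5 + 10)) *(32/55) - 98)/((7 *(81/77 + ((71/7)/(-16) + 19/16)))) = -646288/74175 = -8.71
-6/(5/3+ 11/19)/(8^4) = -171/262144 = -0.00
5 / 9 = 0.56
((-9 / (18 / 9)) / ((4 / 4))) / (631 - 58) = -3 / 382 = -0.01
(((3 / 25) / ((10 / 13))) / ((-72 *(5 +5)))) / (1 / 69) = -299 / 20000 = -0.01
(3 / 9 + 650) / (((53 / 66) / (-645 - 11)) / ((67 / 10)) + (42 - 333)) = -943253872 / 422071321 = -2.23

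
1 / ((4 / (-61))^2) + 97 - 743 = -6615 / 16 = -413.44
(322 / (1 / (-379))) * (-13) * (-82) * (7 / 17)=-910647556 / 17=-53567503.29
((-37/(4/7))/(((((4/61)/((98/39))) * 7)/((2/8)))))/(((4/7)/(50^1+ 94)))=-2322453/104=-22331.28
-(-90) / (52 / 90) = 2025 / 13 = 155.77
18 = 18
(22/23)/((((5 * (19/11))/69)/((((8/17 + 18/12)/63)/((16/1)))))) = 8107/542640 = 0.01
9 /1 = 9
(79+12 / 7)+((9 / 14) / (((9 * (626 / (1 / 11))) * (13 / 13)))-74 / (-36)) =71814103 / 867636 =82.77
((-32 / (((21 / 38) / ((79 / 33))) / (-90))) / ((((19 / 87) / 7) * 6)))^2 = 537464934400 / 121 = 4441858961.98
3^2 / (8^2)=9 / 64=0.14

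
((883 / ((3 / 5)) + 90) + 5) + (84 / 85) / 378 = 1198502 / 765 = 1566.67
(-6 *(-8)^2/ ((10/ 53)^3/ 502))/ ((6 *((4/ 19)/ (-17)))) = 386236960.67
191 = 191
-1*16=-16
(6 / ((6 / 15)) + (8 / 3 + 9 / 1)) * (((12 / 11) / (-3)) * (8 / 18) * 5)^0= 80 / 3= 26.67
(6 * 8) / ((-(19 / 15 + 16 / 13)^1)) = -9360 / 487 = -19.22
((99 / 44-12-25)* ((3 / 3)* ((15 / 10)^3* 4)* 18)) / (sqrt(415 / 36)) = -101331* sqrt(415) / 830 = -2487.07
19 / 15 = 1.27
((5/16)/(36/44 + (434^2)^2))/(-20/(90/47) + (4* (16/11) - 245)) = -1089/30862212035599568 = -0.00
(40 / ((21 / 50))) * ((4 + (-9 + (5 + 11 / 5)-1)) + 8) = 18400 / 21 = 876.19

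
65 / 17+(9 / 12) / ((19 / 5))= 4.02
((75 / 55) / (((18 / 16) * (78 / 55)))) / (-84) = -25 / 2457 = -0.01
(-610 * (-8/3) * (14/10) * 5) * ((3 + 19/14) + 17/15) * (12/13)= 2250656/39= 57709.13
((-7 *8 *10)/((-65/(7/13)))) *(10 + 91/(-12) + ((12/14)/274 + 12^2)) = 47179972/69459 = 679.25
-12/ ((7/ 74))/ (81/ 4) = -1184/ 189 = -6.26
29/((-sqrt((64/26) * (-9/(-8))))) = -29 * sqrt(13)/6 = -17.43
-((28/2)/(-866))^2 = -0.00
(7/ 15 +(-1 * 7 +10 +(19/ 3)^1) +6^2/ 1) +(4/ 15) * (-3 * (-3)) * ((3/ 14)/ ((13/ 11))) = 21037/ 455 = 46.24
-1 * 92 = -92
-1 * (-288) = 288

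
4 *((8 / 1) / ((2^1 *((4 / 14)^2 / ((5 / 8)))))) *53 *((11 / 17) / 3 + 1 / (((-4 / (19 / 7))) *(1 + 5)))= 543515 / 816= 666.07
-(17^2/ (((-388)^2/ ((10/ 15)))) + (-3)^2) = -2032633/ 225816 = -9.00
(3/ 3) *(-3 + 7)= 4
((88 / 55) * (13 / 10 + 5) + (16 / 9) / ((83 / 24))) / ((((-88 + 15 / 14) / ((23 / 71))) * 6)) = -0.01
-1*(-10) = 10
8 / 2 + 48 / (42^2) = 592 / 147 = 4.03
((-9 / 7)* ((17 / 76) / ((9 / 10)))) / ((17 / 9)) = -45 / 266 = -0.17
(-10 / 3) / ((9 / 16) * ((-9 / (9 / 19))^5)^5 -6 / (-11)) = 352 / 5528743843882411718474610850661583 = 0.00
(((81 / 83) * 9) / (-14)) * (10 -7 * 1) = -2187 / 1162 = -1.88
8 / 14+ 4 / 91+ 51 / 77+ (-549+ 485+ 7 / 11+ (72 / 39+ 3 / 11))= -59.97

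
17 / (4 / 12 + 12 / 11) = 561 / 47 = 11.94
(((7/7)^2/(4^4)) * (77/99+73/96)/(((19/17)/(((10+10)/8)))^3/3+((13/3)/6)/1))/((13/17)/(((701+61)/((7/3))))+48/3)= 5286346853625/10587390873049088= 0.00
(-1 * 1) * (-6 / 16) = 3 / 8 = 0.38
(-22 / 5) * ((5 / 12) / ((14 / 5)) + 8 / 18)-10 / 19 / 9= -7099 / 2660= -2.67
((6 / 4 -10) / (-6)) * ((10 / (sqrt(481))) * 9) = 5.81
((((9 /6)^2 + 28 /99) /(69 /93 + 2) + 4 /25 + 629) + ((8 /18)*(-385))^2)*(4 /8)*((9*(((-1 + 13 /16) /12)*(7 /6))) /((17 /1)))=-18654303227 /129254400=-144.32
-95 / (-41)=2.32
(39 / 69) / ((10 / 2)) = 13 / 115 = 0.11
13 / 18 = 0.72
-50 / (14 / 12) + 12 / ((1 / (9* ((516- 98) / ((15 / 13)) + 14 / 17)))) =23306676 / 595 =39170.88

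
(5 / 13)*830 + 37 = 4631 / 13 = 356.23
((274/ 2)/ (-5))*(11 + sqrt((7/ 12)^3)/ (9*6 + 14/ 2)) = -1507/ 5 -959*sqrt(21)/ 21960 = -301.60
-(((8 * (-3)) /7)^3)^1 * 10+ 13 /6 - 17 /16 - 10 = 6489059 /16464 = 394.14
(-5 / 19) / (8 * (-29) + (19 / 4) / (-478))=0.00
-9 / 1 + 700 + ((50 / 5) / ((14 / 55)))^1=5112 / 7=730.29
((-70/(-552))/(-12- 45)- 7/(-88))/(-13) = -26761/4499352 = -0.01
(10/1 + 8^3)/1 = 522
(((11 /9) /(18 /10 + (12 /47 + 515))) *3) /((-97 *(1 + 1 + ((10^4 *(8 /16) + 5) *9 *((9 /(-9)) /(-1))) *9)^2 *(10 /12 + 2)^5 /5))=-8375400 /687612414037769907345817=-0.00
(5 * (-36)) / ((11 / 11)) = -180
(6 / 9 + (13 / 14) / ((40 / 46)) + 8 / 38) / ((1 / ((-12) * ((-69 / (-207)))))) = -31043 / 3990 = -7.78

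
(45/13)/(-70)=-0.05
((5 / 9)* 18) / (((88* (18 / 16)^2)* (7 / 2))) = 160 / 6237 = 0.03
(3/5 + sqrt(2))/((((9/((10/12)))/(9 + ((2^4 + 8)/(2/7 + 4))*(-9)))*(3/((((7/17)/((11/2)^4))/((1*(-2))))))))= 644/3733455 + 644*sqrt(2)/2240073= 0.00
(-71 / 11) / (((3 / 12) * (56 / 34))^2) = -20519 / 539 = -38.07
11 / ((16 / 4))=11 / 4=2.75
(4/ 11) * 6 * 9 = 216/ 11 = 19.64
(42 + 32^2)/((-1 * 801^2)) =-1066/641601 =-0.00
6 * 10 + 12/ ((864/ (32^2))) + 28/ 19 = 12944/ 171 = 75.70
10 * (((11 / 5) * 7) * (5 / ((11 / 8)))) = 560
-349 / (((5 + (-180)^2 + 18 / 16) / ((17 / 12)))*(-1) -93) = 11866 / 780909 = 0.02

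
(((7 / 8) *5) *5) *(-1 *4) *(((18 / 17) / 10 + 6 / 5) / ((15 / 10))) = -1295 / 17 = -76.18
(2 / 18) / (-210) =-1 / 1890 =-0.00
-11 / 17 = -0.65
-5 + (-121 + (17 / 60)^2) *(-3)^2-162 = -502111 / 400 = -1255.28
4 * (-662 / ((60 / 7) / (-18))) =27804 / 5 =5560.80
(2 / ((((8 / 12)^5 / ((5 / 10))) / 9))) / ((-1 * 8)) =-2187 / 256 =-8.54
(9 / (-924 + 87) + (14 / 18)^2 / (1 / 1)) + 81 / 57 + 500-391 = 5296426 / 47709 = 111.02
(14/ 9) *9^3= 1134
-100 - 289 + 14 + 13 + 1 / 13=-4705 / 13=-361.92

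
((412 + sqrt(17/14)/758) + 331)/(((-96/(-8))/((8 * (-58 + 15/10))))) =-83959/3- 113 * sqrt(238)/31836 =-27986.39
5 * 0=0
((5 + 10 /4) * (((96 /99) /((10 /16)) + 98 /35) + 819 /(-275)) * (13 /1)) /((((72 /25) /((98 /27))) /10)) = 1640275 /972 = 1687.53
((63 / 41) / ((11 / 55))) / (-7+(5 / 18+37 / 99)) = -20790 / 17179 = -1.21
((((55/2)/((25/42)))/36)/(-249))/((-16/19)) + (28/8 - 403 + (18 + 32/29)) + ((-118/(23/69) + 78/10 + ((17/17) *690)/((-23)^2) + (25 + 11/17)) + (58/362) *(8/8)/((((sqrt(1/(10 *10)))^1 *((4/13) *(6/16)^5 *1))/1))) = 2.54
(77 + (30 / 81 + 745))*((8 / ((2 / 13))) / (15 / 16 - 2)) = -18473728 / 459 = -40247.77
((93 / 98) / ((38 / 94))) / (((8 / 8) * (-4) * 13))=-0.05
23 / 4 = 5.75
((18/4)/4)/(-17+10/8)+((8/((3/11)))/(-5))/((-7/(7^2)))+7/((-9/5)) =23377/630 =37.11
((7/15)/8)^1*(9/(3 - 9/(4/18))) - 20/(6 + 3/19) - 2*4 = -658819/58500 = -11.26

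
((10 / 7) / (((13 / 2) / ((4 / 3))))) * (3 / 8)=0.11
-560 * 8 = -4480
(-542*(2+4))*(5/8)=-4065/2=-2032.50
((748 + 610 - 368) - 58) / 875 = 1.07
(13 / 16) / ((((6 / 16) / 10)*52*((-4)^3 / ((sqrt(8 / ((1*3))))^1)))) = -5*sqrt(6) / 1152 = -0.01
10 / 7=1.43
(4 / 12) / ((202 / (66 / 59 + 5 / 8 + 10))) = 5543 / 286032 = 0.02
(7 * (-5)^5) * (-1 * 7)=153125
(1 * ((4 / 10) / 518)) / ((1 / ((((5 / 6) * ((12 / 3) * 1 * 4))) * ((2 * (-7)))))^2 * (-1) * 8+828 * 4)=1120 / 4803724467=0.00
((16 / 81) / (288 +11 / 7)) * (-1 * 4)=-448 / 164187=-0.00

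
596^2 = 355216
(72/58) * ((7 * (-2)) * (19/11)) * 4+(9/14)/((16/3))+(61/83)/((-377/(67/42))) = -119.96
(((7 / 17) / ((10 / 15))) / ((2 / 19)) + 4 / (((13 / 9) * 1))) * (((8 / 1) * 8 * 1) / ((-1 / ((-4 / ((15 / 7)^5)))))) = 547504832 / 11188125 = 48.94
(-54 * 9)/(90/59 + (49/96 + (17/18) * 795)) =-917568/1421417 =-0.65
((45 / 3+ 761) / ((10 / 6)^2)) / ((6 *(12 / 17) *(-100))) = -1649 / 2500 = -0.66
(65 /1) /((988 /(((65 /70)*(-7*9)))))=-585 /152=-3.85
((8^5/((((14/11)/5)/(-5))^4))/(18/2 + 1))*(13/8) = 1903330000000/2401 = 792723865.06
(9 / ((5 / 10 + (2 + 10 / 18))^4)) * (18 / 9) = 1889568 / 9150625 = 0.21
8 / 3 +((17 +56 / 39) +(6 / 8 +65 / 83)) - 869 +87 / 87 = -10945777 / 12948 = -845.36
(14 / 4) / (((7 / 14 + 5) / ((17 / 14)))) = 17 / 22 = 0.77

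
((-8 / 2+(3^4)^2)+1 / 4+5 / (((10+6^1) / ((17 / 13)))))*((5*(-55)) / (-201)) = 375098075 / 41808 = 8971.92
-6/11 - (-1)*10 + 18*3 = 698/11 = 63.45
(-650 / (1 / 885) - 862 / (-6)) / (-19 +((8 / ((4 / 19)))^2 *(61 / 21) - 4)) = -12077233 / 87601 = -137.87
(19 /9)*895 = 17005 /9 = 1889.44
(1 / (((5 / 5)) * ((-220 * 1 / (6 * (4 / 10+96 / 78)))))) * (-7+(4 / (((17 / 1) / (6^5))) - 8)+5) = -4918506 / 60775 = -80.93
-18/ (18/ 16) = -16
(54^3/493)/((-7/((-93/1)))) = 14644152/3451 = 4243.45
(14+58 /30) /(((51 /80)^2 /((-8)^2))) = 19578880 /7803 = 2509.15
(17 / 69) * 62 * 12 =183.30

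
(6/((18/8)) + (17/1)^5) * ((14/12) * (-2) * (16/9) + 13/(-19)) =-10559496341/1539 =-6861271.18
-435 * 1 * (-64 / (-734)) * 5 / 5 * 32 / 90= -14848 / 1101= -13.49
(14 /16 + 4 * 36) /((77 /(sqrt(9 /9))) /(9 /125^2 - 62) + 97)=1.51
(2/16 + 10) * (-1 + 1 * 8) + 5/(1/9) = 927/8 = 115.88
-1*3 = -3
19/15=1.27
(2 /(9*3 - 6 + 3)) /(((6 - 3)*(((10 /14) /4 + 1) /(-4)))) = -28 /297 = -0.09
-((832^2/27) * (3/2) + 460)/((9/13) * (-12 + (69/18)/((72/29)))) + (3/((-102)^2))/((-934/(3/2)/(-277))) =157318093683355/29262137808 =5376.17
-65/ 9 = -7.22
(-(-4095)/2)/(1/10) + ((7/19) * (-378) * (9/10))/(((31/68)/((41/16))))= 232896321/11780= 19770.49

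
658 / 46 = 329 / 23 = 14.30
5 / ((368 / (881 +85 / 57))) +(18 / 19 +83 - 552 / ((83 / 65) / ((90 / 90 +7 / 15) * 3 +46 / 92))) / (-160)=430108267 / 17410080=24.70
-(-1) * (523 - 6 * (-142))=1375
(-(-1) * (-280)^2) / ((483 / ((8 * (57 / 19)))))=3895.65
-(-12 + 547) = -535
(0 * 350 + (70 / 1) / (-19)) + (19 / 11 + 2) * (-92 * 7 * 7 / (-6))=1753556 / 627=2796.74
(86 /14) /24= 43 /168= 0.26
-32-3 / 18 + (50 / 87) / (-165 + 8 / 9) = -8267669 / 256998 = -32.17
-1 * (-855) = 855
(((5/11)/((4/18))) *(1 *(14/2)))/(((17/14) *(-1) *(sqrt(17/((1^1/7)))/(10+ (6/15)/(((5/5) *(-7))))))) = -3132 *sqrt(119)/3179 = -10.75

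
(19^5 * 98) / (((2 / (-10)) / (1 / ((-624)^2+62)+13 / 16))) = -985800029.86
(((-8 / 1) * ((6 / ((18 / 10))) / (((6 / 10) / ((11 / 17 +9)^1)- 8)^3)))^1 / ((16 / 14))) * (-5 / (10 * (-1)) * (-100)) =-1929788000000 / 827301990687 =-2.33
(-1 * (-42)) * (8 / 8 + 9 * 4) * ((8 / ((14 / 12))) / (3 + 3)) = 1776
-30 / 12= -5 / 2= -2.50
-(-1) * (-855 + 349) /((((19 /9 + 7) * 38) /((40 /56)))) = -11385 /10906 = -1.04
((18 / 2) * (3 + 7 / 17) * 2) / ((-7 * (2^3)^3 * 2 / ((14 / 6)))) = -87 / 4352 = -0.02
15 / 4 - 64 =-241 / 4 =-60.25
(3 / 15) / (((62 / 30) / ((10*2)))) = 60 / 31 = 1.94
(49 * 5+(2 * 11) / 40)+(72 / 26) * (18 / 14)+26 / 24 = 683029 / 2730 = 250.19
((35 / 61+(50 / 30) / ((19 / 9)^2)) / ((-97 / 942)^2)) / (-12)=-1543273890 / 207195589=-7.45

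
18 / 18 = 1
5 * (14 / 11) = 70 / 11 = 6.36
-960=-960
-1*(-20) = 20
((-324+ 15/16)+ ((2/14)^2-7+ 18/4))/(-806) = 255225/631904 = 0.40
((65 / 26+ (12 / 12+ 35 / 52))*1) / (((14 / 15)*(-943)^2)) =465 / 92481896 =0.00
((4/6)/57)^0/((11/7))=7/11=0.64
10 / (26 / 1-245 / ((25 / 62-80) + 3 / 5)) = 0.34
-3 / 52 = -0.06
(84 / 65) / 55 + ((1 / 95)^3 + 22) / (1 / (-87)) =-234662383911 / 122604625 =-1913.98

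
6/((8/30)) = 45/2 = 22.50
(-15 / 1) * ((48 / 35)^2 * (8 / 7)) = -55296 / 1715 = -32.24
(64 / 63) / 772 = 16 / 12159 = 0.00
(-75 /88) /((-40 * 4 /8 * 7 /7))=15 /352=0.04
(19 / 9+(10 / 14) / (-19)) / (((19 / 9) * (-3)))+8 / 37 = -31186 / 280497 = -0.11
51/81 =17/27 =0.63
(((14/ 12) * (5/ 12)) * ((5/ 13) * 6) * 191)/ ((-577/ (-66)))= 367675/ 15002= 24.51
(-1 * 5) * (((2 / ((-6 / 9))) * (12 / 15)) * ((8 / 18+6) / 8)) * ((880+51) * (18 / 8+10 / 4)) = 512981 / 12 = 42748.42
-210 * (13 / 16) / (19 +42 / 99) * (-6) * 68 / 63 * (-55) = -2005575 / 641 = -3128.82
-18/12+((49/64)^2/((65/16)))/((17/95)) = -39245/56576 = -0.69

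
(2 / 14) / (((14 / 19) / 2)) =19 / 49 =0.39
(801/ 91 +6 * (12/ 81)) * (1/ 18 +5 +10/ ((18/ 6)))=1198487/ 14742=81.30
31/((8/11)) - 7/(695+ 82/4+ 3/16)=42.62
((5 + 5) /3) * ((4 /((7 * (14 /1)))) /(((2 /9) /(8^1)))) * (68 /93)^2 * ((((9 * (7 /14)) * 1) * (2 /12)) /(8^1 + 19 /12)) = 221952 /1083047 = 0.20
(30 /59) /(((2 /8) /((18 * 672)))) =1451520 /59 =24602.03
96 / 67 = 1.43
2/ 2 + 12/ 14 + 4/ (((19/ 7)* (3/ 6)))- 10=-691/ 133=-5.20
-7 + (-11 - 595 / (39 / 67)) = -40567 / 39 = -1040.18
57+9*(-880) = -7863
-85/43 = -1.98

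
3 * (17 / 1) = 51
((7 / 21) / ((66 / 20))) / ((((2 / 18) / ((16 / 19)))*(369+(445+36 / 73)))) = 5840 / 6213361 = 0.00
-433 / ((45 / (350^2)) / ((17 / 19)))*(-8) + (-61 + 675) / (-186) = 44725418501 / 5301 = 8437166.29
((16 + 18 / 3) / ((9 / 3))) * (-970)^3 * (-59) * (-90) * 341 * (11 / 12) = -11109051192635000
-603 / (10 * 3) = -201 / 10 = -20.10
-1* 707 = -707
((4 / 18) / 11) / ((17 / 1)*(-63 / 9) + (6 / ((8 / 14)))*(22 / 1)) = 1 / 5544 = 0.00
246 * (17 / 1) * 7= 29274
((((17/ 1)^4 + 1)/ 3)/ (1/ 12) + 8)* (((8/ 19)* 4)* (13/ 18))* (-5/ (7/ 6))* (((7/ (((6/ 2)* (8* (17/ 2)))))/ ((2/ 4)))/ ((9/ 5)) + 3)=-5291362.90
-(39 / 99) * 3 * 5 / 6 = -65 / 66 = -0.98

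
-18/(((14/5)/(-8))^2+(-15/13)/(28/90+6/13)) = 813600/61963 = 13.13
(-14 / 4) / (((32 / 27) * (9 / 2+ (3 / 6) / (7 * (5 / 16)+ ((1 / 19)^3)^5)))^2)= -1440687160133499298498878576153850282583475183 / 12928078399198517738008706525766329513254281728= -0.11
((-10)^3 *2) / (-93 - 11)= 250 / 13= 19.23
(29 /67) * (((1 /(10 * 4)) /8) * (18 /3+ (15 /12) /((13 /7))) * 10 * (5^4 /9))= 6289375 /1003392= 6.27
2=2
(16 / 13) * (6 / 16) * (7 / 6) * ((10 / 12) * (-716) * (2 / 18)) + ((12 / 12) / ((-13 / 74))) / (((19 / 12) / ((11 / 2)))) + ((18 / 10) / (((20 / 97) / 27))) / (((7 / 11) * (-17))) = -6131407189 / 79361100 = -77.26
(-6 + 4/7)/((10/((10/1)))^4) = -38/7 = -5.43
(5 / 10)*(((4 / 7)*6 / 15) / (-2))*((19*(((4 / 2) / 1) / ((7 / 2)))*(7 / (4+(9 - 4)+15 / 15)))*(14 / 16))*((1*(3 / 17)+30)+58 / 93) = -185041 / 15810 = -11.70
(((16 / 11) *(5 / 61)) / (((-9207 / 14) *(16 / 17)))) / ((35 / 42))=-476 / 2059299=-0.00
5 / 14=0.36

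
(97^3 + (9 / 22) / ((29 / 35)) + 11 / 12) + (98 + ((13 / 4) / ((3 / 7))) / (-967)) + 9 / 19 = 16049249884771 / 17582961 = 912772.88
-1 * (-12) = 12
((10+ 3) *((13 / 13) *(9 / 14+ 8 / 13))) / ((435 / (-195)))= -2977 / 406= -7.33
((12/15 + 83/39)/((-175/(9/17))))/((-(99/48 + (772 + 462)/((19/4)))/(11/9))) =1909424/46179690375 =0.00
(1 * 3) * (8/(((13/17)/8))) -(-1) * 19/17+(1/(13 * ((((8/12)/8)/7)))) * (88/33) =59543/221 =269.43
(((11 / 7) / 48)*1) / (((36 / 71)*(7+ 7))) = 781 / 169344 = 0.00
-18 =-18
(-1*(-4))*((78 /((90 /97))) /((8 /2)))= 84.07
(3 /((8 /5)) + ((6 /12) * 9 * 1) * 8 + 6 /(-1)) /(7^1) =4.55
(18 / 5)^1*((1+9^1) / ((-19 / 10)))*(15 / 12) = -450 / 19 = -23.68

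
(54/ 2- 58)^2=961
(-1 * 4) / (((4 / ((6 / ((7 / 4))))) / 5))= -120 / 7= -17.14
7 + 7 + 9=23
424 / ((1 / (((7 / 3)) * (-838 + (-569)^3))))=-182255824632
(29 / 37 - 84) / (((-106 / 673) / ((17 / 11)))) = 35226839 / 43142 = 816.53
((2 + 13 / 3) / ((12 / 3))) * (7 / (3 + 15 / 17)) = 2261 / 792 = 2.85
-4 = -4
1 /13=0.08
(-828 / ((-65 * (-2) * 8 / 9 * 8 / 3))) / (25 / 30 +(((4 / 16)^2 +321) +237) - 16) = -729 / 147290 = -0.00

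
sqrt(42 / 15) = sqrt(70) / 5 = 1.67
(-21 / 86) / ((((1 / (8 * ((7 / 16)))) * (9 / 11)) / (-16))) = 2156 / 129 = 16.71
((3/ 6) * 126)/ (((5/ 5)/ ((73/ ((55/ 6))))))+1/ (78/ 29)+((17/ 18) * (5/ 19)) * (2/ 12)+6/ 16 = 1474508003/ 2934360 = 502.50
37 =37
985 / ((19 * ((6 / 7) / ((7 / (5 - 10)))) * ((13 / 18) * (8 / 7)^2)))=-1418991 / 15808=-89.76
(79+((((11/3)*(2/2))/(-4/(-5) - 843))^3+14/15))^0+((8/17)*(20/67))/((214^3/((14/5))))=1395324033/1395323977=1.00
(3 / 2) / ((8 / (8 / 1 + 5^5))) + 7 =9511 / 16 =594.44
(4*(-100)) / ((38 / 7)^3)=-17150 / 6859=-2.50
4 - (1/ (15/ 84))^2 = -684/ 25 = -27.36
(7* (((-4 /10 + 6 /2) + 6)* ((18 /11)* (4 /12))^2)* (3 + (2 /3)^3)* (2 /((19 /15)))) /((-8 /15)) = -401835 /2299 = -174.79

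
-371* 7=-2597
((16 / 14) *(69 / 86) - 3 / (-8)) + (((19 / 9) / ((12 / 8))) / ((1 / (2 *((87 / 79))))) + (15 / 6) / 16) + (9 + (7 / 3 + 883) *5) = 30408153355 / 6848352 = 4440.21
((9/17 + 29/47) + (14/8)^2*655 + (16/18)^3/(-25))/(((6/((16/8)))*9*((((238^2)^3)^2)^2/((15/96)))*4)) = 467620728817/175705355011400600473885359795938363475988561748657916987822707834880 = 0.00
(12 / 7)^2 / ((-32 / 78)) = -351 / 49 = -7.16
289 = 289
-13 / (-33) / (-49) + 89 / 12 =15973 / 2156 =7.41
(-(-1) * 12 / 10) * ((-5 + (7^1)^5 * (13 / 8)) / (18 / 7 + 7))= 4587471 / 1340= 3423.49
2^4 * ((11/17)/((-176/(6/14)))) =-3/119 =-0.03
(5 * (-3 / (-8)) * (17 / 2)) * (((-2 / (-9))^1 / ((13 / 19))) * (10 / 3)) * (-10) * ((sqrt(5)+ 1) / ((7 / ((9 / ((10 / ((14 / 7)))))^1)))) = -143.58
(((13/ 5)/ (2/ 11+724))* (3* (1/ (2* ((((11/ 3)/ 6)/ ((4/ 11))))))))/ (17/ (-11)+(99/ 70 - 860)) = -156/ 41872141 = -0.00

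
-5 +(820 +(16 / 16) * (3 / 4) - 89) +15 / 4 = 1461 / 2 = 730.50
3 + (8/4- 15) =-10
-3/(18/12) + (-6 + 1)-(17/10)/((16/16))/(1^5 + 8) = -7.19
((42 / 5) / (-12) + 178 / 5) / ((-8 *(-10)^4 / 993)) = -346557 / 800000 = -0.43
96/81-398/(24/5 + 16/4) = -26161/594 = -44.04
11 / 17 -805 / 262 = -10803 / 4454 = -2.43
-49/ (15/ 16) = -784/ 15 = -52.27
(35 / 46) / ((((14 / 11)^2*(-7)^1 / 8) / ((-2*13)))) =15730 / 1127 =13.96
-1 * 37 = -37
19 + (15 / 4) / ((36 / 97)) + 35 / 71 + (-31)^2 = 3375955 / 3408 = 990.60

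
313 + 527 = 840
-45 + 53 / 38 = -1657 / 38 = -43.61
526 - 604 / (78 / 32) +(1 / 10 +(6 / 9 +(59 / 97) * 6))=10691563 / 37830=282.62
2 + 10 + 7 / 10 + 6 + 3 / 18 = 283 / 15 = 18.87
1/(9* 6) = 1/54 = 0.02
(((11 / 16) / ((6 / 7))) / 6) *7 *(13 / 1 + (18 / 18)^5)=3773 / 288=13.10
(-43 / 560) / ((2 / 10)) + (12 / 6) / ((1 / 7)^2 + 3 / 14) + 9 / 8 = 23861 / 2576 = 9.26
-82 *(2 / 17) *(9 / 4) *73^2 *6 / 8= -5899203 / 68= -86752.99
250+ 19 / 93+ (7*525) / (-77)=207134 / 1023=202.48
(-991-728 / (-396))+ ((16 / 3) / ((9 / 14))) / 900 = -66100109 / 66825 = -989.15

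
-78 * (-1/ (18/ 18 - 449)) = -39/ 224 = -0.17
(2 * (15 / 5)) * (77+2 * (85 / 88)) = 10419 / 22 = 473.59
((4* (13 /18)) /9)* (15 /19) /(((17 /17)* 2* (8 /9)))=65 /456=0.14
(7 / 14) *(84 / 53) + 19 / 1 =1049 / 53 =19.79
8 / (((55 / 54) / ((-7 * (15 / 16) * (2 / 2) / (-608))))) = 567 / 6688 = 0.08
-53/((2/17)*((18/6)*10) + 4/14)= -6307/454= -13.89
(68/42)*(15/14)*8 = 680/49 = 13.88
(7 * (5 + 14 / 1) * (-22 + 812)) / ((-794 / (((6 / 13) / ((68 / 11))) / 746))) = -1733655 / 130903604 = -0.01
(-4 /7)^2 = 16 /49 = 0.33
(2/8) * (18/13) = 9/26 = 0.35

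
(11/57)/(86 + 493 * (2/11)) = 121/110124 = 0.00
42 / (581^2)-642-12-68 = -34817000 / 48223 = -722.00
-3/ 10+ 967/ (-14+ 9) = -1937/ 10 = -193.70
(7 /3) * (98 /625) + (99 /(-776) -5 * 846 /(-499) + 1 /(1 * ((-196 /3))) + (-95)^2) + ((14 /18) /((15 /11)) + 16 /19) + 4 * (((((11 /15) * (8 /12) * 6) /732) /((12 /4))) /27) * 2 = 90527996269703889307 /10019575647585000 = 9035.11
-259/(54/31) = -8029/54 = -148.69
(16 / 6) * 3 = 8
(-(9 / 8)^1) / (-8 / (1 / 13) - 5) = 9 / 872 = 0.01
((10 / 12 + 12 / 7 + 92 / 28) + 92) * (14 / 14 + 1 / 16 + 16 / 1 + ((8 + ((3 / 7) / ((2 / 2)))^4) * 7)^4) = 978475518.27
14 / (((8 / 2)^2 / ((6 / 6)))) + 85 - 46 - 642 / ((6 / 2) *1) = -1393 / 8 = -174.12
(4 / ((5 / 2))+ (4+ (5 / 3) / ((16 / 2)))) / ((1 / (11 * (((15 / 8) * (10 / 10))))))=7667 / 64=119.80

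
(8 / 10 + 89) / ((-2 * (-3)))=449 / 30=14.97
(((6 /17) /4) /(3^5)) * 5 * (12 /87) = 10 /39933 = 0.00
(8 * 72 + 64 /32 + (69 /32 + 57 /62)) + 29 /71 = 40955085 /70432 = 581.48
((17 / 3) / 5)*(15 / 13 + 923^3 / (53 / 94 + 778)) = 960896928449 / 839475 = 1144640.32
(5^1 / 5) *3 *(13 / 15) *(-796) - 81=-10753 / 5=-2150.60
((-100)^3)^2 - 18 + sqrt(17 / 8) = sqrt(34) / 4 + 999999999982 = 999999999983.46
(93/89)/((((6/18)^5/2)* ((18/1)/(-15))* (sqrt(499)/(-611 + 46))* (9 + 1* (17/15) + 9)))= 319210875* sqrt(499)/12745957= 559.44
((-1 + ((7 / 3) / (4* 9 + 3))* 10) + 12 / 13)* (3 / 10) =61 / 390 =0.16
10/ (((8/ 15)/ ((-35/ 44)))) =-2625/ 176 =-14.91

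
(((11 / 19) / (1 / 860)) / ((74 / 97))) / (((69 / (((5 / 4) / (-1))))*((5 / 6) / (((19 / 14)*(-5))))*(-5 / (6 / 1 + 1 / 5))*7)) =-1422311 / 83398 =-17.05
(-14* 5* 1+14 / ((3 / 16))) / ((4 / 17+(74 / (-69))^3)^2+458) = 72772814637621 / 7157670992289653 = 0.01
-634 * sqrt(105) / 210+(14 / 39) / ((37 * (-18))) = -30.94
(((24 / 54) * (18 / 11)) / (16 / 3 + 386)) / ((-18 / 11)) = -0.00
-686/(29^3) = -686/24389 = -0.03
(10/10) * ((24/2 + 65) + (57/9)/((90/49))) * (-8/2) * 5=-43442/27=-1608.96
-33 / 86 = -0.38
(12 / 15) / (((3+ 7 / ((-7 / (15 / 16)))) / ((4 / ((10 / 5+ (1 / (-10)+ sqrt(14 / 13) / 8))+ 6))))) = 4206592 / 21413337 - 5120 * sqrt(182) / 21413337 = 0.19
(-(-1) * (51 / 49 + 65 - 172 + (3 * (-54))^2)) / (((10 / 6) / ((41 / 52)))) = 39383493 / 3185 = 12365.30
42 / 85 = 0.49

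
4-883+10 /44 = -19333 /22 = -878.77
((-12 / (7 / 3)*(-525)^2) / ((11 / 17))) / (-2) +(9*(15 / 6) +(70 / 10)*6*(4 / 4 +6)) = 24104463 / 22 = 1095657.41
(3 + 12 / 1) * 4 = 60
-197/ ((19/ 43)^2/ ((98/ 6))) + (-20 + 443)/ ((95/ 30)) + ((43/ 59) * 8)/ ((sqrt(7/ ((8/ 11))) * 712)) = -17703731/ 1083 + 86 * sqrt(154)/ 404327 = -16346.93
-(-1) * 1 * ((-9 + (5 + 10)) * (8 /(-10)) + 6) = 6 /5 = 1.20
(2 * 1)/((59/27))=54/59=0.92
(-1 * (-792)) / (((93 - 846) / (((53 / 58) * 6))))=-41976 / 7279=-5.77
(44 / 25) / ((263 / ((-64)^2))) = 180224 / 6575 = 27.41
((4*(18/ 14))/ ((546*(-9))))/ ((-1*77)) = 2/ 147147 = 0.00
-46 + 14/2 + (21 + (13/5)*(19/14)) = -14.47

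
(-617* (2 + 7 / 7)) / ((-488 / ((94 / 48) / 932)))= 28999 / 3638528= 0.01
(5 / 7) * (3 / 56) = 15 / 392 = 0.04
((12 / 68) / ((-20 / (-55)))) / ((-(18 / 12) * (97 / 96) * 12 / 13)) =-572 / 1649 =-0.35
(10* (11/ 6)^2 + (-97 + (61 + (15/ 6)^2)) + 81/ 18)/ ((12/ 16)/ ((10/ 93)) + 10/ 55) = 33110/ 28341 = 1.17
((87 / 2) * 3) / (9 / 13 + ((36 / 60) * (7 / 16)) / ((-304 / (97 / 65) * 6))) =31737600 / 168317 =188.56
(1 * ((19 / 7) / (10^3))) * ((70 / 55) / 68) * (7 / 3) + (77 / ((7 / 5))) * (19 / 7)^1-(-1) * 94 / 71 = 83985132101 / 557634000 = 150.61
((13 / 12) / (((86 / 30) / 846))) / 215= 5499 / 3698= 1.49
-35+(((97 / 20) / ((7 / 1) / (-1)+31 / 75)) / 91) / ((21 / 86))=-22048315 / 629356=-35.03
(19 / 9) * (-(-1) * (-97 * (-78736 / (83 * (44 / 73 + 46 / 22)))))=72116.91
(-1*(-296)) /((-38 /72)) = -10656 /19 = -560.84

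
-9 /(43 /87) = -783 /43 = -18.21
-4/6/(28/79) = -1.88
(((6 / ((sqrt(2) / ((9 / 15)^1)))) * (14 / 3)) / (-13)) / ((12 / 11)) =-0.84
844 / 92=9.17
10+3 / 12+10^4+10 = 40081 / 4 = 10020.25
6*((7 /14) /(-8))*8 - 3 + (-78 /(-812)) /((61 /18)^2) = -4525860 /755363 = -5.99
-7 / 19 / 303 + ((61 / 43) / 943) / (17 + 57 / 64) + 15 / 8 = 4006921985519 / 2138315831880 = 1.87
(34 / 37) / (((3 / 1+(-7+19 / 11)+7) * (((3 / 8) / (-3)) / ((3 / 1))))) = -2244 / 481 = -4.67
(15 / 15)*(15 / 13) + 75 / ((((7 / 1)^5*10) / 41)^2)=16948580499 / 14688712948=1.15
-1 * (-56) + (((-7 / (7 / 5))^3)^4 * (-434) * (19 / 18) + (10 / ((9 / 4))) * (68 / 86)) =-14427815747531 / 129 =-111843532926.60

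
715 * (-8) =-5720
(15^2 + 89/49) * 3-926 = -245.55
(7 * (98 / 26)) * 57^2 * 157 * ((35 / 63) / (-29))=-97201055 / 377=-257827.73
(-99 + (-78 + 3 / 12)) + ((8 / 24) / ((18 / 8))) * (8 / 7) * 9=-14719 / 84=-175.23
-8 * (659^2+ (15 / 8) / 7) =-24319751 / 7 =-3474250.14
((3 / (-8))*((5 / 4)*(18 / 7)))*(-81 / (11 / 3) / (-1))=-32805 / 1232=-26.63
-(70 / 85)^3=-2744 / 4913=-0.56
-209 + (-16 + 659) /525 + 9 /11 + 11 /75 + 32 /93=-7392526 /35805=-206.47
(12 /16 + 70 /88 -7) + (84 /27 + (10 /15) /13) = -2950 /1287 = -2.29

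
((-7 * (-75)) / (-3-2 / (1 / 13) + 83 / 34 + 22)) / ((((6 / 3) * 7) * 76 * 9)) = -85 / 7068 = -0.01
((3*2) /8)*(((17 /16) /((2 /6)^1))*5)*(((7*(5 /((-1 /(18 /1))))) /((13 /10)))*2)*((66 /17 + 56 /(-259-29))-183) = 864194625 /416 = 2077390.93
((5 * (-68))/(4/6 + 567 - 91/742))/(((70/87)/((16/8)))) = -1881288/1263353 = -1.49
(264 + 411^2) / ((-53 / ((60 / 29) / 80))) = -507555 / 6148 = -82.56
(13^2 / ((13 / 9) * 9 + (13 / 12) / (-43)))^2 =169.66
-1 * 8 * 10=-80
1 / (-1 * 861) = -1 / 861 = -0.00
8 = 8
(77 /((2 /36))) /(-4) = -693 /2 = -346.50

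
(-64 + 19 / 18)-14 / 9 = -129 / 2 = -64.50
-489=-489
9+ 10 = 19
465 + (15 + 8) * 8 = 649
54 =54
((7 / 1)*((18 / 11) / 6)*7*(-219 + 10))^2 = 7800849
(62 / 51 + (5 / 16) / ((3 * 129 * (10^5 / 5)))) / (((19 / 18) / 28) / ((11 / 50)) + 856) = 39414145309 / 27758198672000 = 0.00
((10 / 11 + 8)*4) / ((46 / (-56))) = -10976 / 253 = -43.38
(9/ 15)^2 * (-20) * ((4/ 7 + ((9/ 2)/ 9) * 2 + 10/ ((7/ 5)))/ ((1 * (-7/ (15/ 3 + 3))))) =17568/ 245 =71.71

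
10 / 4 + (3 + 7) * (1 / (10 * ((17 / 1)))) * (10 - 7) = 91 / 34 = 2.68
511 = 511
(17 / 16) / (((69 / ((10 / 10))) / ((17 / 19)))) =289 / 20976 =0.01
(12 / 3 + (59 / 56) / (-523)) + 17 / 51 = 380567 / 87864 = 4.33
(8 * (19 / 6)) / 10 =38 / 15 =2.53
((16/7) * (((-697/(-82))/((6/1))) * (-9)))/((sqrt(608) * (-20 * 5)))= 51 * sqrt(38)/26600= 0.01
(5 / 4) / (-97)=-5 / 388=-0.01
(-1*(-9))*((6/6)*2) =18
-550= -550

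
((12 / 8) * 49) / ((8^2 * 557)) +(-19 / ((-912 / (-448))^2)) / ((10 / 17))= -7.79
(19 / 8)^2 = 361 / 64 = 5.64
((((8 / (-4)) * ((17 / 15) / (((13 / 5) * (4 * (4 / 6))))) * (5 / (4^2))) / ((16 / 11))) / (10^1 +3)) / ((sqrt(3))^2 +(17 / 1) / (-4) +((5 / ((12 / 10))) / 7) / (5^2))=19635 / 4456192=0.00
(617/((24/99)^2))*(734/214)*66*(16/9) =904170927/214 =4225097.79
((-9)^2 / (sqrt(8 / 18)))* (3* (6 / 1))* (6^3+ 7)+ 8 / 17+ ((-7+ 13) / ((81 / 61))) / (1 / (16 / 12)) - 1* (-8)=671584237 / 1377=487715.50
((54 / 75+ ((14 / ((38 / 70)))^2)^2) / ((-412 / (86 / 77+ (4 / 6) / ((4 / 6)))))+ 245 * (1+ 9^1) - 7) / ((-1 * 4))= -799388967613 / 18792288200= -42.54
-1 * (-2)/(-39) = -0.05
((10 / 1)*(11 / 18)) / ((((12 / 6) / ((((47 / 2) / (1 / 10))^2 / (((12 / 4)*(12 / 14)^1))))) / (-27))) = -21261625 / 12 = -1771802.08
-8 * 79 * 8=-5056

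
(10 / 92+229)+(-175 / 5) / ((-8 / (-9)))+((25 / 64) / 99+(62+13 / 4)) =37158839 / 145728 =254.99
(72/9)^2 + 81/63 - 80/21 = 1291/21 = 61.48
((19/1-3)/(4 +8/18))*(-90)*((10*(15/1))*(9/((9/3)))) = -145800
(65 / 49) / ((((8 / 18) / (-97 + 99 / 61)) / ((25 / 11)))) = -42544125 / 65758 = -646.98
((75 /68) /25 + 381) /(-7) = -25911 /476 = -54.43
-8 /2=-4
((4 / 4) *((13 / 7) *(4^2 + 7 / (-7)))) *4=780 / 7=111.43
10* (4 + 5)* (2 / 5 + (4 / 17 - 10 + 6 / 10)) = -13410 / 17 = -788.82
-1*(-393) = 393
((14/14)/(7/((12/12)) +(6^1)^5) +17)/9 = 44104/23349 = 1.89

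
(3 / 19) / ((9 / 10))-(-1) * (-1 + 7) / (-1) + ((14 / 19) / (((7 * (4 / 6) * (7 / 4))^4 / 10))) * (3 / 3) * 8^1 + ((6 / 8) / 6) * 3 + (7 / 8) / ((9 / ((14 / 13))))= -5.33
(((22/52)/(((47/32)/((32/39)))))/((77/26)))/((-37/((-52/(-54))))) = -2048/986013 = -0.00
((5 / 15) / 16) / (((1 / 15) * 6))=5 / 96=0.05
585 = 585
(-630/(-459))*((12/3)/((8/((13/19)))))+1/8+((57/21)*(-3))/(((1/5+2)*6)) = -13327/596904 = -0.02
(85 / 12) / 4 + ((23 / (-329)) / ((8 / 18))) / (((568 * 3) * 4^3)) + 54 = 8004101297 / 143517696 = 55.77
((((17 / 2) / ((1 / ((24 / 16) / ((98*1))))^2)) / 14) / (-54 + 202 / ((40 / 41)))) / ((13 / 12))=2295 / 2675203804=0.00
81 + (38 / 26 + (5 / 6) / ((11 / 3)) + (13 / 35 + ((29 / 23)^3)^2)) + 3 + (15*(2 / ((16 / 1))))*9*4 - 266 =-80331734207924 / 740919624445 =-108.42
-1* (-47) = 47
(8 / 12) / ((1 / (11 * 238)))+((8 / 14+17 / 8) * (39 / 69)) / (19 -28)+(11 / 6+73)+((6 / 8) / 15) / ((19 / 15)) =400859465 / 220248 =1820.04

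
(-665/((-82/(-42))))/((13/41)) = -13965/13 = -1074.23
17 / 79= 0.22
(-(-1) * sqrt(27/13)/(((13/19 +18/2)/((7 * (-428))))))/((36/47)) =-668857 * sqrt(39)/7176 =-582.08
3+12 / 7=33 / 7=4.71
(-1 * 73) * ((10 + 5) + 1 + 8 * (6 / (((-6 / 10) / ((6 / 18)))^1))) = 2336 / 3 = 778.67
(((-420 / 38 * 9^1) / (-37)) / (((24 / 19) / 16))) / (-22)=-630 / 407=-1.55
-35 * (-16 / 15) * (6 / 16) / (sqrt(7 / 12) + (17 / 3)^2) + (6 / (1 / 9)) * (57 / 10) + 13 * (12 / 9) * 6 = 137643617 / 333895-756 * sqrt(21) / 333895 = 412.23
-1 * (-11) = 11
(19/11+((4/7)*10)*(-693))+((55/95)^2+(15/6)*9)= -31255245/7942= -3935.44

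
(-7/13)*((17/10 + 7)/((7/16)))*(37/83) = -25752/5395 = -4.77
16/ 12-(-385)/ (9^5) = 79117/ 59049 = 1.34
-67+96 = 29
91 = 91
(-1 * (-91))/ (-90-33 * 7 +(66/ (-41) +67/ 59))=-220129/ 777646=-0.28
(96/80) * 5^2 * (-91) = -2730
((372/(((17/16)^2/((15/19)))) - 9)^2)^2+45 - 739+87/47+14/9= 1529939294208152551217190862/384544090953201303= 3978579648.48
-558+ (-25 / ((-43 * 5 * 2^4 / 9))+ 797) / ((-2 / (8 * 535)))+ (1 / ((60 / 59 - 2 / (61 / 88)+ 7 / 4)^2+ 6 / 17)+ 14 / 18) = -3414616515634137799 / 2001211751052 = -1706274.47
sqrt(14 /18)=sqrt(7) /3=0.88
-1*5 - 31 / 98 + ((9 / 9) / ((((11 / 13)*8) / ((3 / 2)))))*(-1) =-47759 / 8624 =-5.54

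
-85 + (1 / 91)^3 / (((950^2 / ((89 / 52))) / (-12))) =-751508099387767 / 8841271757500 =-85.00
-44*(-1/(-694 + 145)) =-44/549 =-0.08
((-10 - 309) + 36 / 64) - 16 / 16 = -5111 / 16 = -319.44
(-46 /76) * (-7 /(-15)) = -161 /570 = -0.28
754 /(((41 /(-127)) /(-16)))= 1532128 /41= 37368.98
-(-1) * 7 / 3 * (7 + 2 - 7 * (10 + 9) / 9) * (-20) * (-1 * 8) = -2157.04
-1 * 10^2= -100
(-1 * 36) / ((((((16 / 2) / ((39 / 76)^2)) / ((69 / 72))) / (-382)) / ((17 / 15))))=113589801 / 231040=491.65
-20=-20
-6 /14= -3 /7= -0.43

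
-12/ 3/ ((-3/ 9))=12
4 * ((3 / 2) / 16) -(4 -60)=451 / 8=56.38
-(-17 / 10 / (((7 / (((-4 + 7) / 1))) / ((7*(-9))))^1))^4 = -44386483761 / 10000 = -4438648.38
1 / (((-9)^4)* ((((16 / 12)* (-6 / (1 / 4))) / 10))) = -5 / 104976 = -0.00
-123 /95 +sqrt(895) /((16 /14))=-123 /95 +7 * sqrt(895) /8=24.88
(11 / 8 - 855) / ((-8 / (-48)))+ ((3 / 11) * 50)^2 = -2388927 / 484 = -4935.80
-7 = -7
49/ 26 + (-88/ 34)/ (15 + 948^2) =748631783/ 397233798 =1.88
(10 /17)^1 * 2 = 20 /17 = 1.18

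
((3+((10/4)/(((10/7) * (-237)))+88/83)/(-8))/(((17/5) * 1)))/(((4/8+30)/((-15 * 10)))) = -225696625/54396872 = -4.15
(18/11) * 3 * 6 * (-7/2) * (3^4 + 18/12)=-8505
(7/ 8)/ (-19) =-7/ 152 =-0.05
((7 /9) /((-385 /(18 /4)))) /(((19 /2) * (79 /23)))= -23 /82555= -0.00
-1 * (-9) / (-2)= -9 / 2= -4.50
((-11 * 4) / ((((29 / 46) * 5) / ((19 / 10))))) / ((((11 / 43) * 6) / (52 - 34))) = -225492 / 725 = -311.02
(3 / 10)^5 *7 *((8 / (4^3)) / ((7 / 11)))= 2673 / 800000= 0.00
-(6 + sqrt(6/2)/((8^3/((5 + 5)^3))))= -9.38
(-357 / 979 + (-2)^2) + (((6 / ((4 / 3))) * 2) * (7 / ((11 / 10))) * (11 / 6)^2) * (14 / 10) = 534799 / 1958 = 273.14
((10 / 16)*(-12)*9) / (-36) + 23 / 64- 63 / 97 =9839 / 6208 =1.58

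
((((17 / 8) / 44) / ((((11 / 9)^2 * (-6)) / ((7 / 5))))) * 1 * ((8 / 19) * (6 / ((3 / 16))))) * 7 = -0.71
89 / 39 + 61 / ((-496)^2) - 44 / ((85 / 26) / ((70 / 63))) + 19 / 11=-58910640805 / 5382584064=-10.94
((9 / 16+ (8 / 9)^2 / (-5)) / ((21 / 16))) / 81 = 2621 / 688905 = 0.00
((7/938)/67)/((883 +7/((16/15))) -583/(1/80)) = -8/3285979423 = -0.00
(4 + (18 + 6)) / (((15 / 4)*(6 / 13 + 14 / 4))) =2912 / 1545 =1.88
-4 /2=-2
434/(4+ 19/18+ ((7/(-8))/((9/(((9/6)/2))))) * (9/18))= 35712/413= 86.47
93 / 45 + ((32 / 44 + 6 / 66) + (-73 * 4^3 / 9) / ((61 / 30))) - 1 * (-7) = -2470109 / 10065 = -245.42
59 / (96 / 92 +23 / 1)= 1357 / 553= 2.45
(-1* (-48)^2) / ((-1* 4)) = 576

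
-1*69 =-69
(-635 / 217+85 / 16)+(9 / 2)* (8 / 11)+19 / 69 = 15638411 / 2635248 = 5.93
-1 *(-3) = 3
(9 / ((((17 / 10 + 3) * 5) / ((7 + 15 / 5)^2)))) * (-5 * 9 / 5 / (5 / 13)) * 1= -42120 / 47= -896.17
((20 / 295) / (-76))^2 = 1 / 1256641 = 0.00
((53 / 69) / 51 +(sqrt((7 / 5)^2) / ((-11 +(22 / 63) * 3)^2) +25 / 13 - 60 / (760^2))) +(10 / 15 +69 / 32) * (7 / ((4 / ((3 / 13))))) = 3954592003979 / 1278895812480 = 3.09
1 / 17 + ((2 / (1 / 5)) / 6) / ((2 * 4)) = 109 / 408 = 0.27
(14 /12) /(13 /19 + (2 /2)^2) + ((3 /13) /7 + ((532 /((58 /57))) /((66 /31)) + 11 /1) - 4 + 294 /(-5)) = 5420189213 /27867840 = 194.50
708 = 708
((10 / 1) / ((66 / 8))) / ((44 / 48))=160 / 121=1.32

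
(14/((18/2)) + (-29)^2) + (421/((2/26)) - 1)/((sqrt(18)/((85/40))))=7583/9 + 1938 *sqrt(2)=3583.30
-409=-409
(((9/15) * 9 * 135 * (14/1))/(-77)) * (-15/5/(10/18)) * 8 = 5725.96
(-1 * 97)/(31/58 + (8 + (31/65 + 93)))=-365690/384583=-0.95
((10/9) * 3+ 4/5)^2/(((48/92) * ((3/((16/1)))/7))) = 1222.49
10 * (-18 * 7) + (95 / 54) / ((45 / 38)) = -305819 / 243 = -1258.51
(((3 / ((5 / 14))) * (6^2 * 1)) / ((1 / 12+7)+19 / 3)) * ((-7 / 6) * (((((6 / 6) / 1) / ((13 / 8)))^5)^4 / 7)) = -0.00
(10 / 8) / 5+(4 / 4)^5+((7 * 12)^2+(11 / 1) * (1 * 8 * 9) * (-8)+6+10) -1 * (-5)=2969 / 4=742.25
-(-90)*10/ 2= 450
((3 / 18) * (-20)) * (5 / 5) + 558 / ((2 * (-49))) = -1327 / 147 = -9.03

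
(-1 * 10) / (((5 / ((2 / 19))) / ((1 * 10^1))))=-40 / 19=-2.11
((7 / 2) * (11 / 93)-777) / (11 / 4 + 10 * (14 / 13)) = -3755570 / 65379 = -57.44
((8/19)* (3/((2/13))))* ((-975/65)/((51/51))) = -2340/19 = -123.16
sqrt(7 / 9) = sqrt(7) / 3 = 0.88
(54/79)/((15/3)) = 54/395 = 0.14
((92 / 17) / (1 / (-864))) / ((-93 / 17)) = 26496 / 31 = 854.71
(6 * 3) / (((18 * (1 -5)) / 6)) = -3 / 2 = -1.50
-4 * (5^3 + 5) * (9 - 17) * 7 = 29120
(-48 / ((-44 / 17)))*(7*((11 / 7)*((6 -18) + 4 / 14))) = -16728 / 7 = -2389.71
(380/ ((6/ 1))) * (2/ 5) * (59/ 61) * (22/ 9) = 98648/ 1647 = 59.90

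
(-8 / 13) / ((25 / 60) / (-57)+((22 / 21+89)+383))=-38304 / 29443921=-0.00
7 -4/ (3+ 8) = 73/ 11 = 6.64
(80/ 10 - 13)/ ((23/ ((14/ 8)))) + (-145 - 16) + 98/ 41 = -599711/ 3772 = -158.99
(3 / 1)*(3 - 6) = -9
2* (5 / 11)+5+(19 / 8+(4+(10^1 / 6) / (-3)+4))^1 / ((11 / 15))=19.30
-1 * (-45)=45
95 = 95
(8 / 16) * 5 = 5 / 2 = 2.50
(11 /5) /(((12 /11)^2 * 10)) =1331 /7200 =0.18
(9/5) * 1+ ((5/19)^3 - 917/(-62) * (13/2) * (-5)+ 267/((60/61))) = -88205849/425258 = -207.42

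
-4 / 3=-1.33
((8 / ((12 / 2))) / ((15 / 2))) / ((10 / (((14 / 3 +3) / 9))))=92 / 6075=0.02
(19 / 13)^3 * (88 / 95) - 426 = -4647842 / 10985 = -423.11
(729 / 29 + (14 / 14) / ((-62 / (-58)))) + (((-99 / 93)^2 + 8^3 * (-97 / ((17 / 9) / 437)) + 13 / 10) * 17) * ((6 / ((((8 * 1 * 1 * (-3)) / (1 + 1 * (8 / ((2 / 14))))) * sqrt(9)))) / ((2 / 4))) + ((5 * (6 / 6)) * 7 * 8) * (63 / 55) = 11377145245922789 / 6131180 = 1855620817.84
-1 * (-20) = 20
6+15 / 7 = 57 / 7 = 8.14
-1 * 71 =-71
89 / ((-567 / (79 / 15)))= -7031 / 8505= -0.83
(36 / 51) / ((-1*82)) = -6 / 697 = -0.01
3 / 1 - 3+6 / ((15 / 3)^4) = 6 / 625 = 0.01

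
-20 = -20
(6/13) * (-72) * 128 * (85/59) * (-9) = 42301440/767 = 55151.81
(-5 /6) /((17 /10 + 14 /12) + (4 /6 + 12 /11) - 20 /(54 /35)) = 2475 /24766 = 0.10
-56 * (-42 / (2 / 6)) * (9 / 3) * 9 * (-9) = -1714608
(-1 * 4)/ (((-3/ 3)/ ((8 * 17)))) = 544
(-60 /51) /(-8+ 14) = -10 /51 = -0.20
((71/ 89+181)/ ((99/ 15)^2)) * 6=25.04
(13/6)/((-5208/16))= -13/1953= -0.01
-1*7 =-7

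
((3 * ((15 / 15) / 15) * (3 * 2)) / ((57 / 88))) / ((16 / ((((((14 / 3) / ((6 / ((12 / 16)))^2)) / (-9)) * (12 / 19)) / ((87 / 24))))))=-77 / 471105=-0.00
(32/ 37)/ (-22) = -16/ 407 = -0.04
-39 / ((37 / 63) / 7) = -17199 / 37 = -464.84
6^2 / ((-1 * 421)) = -36 / 421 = -0.09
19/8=2.38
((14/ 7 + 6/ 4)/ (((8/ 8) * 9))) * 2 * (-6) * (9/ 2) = -21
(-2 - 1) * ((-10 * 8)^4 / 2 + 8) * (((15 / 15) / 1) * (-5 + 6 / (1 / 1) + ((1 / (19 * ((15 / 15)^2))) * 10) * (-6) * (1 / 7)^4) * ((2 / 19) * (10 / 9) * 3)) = -18660973689440 / 866761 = -21529549.31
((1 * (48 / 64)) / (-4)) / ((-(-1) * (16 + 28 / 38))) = -19 / 1696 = -0.01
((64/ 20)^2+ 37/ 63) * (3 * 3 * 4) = 68212/ 175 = 389.78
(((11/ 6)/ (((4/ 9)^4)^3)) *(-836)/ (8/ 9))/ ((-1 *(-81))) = -24048352013697/ 67108864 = -358348.37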